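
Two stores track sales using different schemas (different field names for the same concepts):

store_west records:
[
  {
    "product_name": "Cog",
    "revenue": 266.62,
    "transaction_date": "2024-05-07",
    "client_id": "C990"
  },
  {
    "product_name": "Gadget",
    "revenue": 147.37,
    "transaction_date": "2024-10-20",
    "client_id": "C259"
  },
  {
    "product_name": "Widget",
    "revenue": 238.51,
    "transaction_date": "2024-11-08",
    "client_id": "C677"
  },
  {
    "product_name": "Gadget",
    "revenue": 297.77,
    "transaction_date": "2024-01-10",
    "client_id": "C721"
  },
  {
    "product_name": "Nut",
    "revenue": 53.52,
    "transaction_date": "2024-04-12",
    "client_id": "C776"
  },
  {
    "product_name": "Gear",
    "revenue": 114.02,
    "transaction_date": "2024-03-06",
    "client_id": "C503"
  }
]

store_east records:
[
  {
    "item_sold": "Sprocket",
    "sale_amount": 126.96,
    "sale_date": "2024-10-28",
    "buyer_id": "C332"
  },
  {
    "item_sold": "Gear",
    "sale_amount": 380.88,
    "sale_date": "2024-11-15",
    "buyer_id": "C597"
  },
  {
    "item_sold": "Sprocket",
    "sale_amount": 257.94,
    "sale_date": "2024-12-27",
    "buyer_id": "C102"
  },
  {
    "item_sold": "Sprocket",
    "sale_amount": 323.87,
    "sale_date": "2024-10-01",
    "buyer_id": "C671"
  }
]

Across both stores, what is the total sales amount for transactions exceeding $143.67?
1912.96

Schema mapping: "revenue" (store_west) = "sale_amount" (store_east) = sale amount

Sum of sales > $143.67 in store_west: 950.27
Sum of sales > $143.67 in store_east: 962.69

Total: 950.27 + 962.69 = 1912.96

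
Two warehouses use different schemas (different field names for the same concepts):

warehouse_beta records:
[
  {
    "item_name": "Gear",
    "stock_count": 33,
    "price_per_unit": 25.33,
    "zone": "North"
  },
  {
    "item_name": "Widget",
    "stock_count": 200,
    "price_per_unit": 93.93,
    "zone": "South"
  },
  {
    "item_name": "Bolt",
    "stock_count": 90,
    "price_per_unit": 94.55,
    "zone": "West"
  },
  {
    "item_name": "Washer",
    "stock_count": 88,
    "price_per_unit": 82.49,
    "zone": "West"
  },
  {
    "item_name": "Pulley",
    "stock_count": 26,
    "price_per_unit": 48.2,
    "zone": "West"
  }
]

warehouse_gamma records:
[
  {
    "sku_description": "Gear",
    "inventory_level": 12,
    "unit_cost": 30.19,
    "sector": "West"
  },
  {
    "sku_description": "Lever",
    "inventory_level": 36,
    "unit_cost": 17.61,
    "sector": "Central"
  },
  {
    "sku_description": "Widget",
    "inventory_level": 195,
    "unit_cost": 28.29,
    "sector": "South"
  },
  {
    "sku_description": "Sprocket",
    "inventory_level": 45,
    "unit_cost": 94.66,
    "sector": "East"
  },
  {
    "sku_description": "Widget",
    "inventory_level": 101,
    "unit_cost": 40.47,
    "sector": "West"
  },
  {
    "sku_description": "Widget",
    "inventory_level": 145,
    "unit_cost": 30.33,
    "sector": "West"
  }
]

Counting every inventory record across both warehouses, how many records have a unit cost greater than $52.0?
4

Schema mapping: "price_per_unit" (warehouse_beta) = "unit_cost" (warehouse_gamma) = unit cost

Records > $52.0 in warehouse_beta: 3
Records > $52.0 in warehouse_gamma: 1

Total count: 3 + 1 = 4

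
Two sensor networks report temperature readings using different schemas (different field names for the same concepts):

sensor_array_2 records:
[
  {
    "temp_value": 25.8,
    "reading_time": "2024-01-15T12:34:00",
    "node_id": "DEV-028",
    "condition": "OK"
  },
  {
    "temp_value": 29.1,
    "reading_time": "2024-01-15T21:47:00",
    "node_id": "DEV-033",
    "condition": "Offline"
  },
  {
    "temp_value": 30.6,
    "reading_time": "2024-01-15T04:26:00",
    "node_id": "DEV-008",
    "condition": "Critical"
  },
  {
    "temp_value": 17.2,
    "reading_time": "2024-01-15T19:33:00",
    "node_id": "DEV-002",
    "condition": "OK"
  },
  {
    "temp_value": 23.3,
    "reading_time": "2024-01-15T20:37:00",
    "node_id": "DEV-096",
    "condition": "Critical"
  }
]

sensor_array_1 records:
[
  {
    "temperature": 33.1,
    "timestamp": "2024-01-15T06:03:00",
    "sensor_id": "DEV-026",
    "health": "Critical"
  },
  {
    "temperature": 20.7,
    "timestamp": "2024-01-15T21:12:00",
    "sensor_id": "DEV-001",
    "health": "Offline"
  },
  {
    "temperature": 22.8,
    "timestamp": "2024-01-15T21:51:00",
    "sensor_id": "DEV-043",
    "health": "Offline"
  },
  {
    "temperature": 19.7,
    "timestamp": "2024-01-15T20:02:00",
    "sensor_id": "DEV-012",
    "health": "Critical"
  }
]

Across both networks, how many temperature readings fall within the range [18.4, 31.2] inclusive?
7

Schema mapping: "temp_value" (sensor_array_2) = "temperature" (sensor_array_1) = temperature

Readings in [18.4, 31.2] from sensor_array_2: 4
Readings in [18.4, 31.2] from sensor_array_1: 3

Total count: 4 + 3 = 7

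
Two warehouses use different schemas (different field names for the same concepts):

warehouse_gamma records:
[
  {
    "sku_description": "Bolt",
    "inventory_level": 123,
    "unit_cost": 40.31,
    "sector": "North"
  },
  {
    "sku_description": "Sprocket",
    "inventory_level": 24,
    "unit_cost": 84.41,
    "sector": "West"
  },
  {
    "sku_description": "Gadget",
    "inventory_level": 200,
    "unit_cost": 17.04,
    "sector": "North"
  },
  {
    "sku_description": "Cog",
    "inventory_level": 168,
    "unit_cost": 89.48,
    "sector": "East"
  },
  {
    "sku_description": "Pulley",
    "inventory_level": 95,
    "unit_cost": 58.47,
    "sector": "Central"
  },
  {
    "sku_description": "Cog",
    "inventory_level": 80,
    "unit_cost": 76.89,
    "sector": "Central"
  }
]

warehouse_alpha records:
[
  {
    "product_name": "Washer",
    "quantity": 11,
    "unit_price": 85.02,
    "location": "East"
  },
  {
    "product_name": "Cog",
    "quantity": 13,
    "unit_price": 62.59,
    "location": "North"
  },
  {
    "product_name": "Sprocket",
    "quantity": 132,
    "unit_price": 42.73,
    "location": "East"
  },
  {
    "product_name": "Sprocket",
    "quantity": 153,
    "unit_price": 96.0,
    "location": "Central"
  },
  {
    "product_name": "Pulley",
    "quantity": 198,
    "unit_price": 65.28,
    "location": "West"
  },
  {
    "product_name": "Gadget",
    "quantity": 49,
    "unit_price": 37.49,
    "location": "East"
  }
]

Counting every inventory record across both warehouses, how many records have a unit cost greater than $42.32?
9

Schema mapping: "unit_cost" (warehouse_gamma) = "unit_price" (warehouse_alpha) = unit cost

Records > $42.32 in warehouse_gamma: 4
Records > $42.32 in warehouse_alpha: 5

Total count: 4 + 5 = 9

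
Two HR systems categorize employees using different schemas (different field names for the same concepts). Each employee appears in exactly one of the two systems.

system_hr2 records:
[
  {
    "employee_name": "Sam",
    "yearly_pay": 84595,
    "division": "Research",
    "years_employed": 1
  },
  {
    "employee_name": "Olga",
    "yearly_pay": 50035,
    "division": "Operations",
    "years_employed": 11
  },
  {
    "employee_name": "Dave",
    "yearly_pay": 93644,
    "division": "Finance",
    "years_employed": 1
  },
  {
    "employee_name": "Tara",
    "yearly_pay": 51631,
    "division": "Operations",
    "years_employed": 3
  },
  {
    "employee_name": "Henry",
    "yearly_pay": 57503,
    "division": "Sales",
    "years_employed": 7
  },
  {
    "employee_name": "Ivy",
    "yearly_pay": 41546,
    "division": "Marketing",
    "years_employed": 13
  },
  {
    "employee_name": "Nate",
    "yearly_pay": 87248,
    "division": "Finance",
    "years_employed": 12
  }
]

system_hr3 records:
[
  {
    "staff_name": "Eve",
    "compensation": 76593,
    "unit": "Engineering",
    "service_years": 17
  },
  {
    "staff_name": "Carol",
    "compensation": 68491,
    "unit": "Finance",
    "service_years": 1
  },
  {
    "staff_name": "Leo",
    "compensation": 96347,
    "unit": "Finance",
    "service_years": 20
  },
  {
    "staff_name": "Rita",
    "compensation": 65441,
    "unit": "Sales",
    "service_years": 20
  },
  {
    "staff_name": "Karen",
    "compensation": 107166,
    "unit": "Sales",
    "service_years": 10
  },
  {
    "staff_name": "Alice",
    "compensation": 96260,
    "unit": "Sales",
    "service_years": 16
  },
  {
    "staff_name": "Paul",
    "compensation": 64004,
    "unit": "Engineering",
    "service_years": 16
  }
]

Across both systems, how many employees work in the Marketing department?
1

Schema mapping: "division" (system_hr2) = "unit" (system_hr3) = department

Marketing employees in system_hr2: 1
Marketing employees in system_hr3: 0

Total in Marketing: 1 + 0 = 1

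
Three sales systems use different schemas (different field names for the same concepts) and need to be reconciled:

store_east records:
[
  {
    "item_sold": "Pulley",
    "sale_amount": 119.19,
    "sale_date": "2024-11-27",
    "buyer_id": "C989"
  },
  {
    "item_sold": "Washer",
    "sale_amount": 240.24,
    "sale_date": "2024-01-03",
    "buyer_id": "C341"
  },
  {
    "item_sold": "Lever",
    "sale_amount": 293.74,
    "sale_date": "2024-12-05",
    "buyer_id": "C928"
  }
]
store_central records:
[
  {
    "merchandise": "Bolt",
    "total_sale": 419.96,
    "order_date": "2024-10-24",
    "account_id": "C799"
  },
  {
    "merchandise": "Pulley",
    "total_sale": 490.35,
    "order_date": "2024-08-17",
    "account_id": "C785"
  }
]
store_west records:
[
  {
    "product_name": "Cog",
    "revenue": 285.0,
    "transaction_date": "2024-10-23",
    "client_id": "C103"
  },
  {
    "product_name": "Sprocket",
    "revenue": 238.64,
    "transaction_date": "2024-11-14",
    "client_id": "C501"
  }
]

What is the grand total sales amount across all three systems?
2087.12

Schema reconciliation - all amount fields map to sale amount:

store_east (sale_amount): 653.17
store_central (total_sale): 910.31
store_west (revenue): 523.64

Grand total: 2087.12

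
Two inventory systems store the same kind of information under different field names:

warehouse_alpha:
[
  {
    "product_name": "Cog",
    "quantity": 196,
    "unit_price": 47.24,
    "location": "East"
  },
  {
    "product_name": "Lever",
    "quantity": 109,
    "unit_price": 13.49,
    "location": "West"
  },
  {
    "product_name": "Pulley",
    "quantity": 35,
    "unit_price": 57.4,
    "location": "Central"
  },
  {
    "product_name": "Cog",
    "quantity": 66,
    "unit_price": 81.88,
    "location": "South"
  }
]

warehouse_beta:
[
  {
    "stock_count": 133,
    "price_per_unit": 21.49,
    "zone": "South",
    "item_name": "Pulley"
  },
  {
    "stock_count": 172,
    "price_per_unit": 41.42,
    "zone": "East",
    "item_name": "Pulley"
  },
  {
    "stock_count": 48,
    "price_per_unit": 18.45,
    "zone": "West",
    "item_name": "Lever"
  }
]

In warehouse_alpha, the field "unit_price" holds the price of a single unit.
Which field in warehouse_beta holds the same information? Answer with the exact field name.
price_per_unit

In warehouse_alpha, "unit_price" holds the price of a single unit.
The fields in warehouse_beta are: "stock_count", "price_per_unit", "zone", "item_name".
"price_per_unit" is the match: the name refers to the same concept and its values are decimal currency amounts (e.g. 21.49, 41.42).
The other fields ("stock_count", "zone", "item_name") hold different kinds of data.

So "unit_price" in warehouse_alpha corresponds to "price_per_unit" in warehouse_beta.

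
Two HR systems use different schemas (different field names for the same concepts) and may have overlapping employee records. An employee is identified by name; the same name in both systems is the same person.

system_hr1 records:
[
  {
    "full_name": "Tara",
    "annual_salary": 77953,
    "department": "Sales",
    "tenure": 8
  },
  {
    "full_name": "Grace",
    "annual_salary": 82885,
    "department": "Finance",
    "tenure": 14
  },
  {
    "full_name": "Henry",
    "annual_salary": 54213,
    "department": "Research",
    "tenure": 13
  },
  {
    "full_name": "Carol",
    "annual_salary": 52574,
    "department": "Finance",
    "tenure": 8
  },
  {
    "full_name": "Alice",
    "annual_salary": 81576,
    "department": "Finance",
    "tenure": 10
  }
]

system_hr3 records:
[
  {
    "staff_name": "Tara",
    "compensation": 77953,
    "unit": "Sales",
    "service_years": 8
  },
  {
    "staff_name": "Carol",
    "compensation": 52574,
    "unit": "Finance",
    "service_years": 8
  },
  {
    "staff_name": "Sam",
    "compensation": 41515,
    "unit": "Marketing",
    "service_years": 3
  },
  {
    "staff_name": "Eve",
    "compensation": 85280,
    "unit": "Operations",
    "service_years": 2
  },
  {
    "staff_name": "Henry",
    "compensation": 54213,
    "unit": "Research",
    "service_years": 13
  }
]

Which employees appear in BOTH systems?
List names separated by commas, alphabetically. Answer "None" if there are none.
Carol, Henry, Tara

Schema mapping: "full_name" (system_hr1) = "staff_name" (system_hr3) = employee name

Names in system_hr1: ['Alice', 'Carol', 'Grace', 'Henry', 'Tara']
Names in system_hr3: ['Carol', 'Eve', 'Henry', 'Sam', 'Tara']

Intersection: ['Carol', 'Henry', 'Tara']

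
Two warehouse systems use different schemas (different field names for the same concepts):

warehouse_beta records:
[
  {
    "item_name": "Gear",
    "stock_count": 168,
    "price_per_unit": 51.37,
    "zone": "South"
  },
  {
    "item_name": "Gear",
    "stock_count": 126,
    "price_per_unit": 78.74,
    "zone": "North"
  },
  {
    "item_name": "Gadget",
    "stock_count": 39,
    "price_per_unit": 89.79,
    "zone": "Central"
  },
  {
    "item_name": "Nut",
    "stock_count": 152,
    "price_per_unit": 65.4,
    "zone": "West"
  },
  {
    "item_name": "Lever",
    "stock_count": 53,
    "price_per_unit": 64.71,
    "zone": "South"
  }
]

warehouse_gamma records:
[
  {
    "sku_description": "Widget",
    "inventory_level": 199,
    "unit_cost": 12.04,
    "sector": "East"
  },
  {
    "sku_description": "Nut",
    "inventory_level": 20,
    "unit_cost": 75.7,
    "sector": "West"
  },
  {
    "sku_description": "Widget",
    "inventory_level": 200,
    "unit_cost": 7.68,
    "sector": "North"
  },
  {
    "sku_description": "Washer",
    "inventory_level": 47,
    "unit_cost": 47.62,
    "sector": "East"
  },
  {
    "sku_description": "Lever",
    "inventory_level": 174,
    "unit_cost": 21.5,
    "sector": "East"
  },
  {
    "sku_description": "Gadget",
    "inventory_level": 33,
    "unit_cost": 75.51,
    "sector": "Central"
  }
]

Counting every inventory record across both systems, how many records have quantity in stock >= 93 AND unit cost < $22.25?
3

Schema mappings:
- "stock_count" (warehouse_beta) = "inventory_level" (warehouse_gamma) = quantity
- "price_per_unit" (warehouse_beta) = "unit_cost" (warehouse_gamma) = unit cost

Records meeting both conditions in warehouse_beta: 0
Records meeting both conditions in warehouse_gamma: 3

Total: 0 + 3 = 3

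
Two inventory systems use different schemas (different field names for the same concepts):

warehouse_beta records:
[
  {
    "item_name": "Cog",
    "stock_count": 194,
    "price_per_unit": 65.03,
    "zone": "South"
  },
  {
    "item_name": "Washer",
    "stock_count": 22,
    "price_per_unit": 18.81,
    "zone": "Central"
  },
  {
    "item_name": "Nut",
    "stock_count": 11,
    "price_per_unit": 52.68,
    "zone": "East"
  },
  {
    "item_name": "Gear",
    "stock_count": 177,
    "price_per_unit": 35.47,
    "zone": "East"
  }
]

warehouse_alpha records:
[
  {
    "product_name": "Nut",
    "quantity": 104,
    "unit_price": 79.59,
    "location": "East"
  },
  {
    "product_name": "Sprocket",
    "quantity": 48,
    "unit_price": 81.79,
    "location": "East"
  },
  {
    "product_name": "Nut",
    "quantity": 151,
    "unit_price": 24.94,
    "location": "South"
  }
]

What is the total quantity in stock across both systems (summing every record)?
707

To reconcile these schemas, identify the field holding the quantity in stock in each system:
1. In warehouse_beta it is "stock_count"
2. In warehouse_alpha it is "quantity"

From warehouse_beta: 194 + 22 + 11 + 177 = 404
From warehouse_alpha: 104 + 48 + 151 = 303

Total: 404 + 303 = 707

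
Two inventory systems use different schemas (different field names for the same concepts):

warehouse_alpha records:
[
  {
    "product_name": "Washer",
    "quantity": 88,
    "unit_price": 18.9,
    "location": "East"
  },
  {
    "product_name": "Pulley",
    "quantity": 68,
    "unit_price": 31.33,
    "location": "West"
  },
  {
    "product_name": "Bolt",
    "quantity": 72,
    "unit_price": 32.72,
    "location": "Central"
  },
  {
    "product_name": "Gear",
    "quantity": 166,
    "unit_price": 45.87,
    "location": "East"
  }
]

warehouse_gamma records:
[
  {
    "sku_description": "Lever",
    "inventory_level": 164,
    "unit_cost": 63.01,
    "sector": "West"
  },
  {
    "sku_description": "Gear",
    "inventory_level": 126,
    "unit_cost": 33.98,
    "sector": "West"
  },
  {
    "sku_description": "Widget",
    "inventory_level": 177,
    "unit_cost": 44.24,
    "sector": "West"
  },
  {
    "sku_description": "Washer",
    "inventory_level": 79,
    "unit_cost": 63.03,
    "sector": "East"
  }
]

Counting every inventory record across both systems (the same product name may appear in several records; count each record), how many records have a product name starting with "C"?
0

Schema mapping: "product_name" (warehouse_alpha) = "sku_description" (warehouse_gamma) = product name

Records with product name starting with "C" in warehouse_alpha: 0
Records with product name starting with "C" in warehouse_gamma: 0

Total: 0 + 0 = 0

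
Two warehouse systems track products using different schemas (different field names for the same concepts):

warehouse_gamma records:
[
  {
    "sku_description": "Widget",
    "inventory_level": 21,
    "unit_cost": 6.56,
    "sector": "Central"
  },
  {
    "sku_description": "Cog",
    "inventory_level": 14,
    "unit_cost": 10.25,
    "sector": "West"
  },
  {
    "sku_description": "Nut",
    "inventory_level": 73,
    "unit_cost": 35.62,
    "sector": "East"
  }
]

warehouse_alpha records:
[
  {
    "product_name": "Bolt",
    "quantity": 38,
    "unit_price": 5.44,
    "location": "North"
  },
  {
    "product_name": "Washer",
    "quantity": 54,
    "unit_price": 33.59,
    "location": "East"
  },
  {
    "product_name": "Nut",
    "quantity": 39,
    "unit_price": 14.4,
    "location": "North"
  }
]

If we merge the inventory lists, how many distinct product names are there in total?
5

Schema mapping: "sku_description" (warehouse_gamma) = "product_name" (warehouse_alpha) = product name

Products in warehouse_gamma: ['Cog', 'Nut', 'Widget']
Products in warehouse_alpha: ['Bolt', 'Nut', 'Washer']

Union (unique products): ['Bolt', 'Cog', 'Nut', 'Washer', 'Widget']
Count: 5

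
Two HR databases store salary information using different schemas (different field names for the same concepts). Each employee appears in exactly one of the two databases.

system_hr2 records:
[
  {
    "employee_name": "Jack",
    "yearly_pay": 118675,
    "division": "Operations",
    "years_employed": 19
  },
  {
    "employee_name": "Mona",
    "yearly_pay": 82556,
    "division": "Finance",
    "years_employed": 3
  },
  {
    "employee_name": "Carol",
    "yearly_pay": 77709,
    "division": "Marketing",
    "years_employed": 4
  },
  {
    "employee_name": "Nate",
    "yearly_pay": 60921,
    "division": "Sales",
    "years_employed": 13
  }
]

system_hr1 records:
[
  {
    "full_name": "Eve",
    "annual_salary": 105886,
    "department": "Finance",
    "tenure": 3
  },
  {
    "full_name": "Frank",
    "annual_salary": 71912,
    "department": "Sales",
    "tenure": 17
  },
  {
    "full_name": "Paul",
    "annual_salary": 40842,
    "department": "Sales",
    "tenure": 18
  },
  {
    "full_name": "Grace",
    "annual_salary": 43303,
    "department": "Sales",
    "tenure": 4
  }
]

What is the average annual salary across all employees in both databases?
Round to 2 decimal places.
75225.50

Schema mapping: "yearly_pay" (system_hr2) = "annual_salary" (system_hr1) = annual salary

All salaries: [118675, 82556, 77709, 60921, 105886, 71912, 40842, 43303]
Sum: 601804
Count: 8
Average: 601804 / 8 = 75225.50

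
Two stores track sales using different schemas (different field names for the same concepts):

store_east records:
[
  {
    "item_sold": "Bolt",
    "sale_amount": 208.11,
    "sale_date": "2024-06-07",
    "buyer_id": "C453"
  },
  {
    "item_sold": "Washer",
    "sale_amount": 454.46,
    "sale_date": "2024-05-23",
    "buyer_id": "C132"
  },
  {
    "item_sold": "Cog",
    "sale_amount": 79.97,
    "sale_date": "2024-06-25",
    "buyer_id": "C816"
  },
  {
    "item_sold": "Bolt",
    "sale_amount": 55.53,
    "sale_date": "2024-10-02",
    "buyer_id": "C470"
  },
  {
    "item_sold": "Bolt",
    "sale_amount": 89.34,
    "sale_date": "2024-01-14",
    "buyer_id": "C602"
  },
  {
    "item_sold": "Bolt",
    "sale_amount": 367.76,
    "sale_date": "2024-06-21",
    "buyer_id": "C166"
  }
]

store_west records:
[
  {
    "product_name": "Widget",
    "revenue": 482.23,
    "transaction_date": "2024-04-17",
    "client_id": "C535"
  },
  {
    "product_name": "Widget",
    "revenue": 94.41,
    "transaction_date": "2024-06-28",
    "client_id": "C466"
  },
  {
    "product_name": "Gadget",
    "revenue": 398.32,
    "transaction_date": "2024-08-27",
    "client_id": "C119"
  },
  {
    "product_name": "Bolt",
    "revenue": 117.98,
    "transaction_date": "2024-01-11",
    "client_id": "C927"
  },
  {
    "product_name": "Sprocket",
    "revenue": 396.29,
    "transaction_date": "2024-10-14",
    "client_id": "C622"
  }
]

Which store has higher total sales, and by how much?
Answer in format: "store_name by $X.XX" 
store_west by $234.06

Schema mapping: "sale_amount" (store_east) = "revenue" (store_west) = sale amount

Total for store_east: 1255.17
Total for store_west: 1489.23

Difference: |1255.17 - 1489.23| = 234.06
store_west has higher sales by $234.06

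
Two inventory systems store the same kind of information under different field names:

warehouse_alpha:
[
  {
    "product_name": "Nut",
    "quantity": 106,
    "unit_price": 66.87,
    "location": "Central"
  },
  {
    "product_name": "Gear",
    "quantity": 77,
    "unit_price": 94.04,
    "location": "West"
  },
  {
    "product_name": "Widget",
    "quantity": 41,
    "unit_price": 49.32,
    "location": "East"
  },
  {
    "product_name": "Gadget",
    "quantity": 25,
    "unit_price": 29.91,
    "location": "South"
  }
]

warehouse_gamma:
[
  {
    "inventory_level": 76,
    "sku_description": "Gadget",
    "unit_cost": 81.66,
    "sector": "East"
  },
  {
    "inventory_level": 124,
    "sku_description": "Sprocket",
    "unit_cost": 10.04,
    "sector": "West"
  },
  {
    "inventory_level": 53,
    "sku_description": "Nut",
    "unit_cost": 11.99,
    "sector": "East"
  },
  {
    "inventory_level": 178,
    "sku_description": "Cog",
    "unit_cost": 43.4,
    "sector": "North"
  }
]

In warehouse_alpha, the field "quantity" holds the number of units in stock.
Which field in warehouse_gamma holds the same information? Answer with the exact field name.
inventory_level

In warehouse_alpha, "quantity" holds the number of units in stock.
The fields in warehouse_gamma are: "inventory_level", "sku_description", "unit_cost", "sector".
"inventory_level" is the match: the name refers to the same concept and its values are whole-number counts (e.g. 76, 124).
The other fields ("sku_description", "unit_cost", "sector") hold different kinds of data.

So "quantity" in warehouse_alpha corresponds to "inventory_level" in warehouse_gamma.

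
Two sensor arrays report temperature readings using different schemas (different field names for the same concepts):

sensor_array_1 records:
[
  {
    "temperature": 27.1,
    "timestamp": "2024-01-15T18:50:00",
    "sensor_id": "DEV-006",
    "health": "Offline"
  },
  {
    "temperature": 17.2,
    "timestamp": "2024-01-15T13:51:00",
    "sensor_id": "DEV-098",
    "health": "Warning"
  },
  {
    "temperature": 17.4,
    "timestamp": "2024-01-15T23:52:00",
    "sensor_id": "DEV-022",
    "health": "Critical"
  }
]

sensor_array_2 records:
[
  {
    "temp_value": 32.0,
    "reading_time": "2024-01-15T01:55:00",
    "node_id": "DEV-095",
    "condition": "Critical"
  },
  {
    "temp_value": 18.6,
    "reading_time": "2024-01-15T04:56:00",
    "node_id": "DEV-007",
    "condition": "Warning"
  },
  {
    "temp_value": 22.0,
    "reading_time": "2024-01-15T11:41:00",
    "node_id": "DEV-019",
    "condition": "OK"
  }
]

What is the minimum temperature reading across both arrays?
17.2

Schema mapping: "temperature" (sensor_array_1) = "temp_value" (sensor_array_2) = temperature reading

Minimum in sensor_array_1: 17.2
Minimum in sensor_array_2: 18.6

Overall minimum: min(17.2, 18.6) = 17.2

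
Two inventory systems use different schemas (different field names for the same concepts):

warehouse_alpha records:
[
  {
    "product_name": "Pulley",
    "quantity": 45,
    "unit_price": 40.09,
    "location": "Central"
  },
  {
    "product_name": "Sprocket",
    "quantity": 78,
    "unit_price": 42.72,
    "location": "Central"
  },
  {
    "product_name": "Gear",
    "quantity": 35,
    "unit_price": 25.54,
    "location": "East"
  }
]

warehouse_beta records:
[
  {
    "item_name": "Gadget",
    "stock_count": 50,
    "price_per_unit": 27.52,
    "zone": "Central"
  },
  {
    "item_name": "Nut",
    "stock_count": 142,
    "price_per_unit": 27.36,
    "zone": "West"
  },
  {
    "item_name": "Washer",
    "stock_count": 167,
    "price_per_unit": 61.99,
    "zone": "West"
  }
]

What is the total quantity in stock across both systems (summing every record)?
517

To reconcile these schemas, identify the field holding the quantity in stock in each system:
1. In warehouse_alpha it is "quantity"
2. In warehouse_beta it is "stock_count"

From warehouse_alpha: 45 + 78 + 35 = 158
From warehouse_beta: 50 + 142 + 167 = 359

Total: 158 + 359 = 517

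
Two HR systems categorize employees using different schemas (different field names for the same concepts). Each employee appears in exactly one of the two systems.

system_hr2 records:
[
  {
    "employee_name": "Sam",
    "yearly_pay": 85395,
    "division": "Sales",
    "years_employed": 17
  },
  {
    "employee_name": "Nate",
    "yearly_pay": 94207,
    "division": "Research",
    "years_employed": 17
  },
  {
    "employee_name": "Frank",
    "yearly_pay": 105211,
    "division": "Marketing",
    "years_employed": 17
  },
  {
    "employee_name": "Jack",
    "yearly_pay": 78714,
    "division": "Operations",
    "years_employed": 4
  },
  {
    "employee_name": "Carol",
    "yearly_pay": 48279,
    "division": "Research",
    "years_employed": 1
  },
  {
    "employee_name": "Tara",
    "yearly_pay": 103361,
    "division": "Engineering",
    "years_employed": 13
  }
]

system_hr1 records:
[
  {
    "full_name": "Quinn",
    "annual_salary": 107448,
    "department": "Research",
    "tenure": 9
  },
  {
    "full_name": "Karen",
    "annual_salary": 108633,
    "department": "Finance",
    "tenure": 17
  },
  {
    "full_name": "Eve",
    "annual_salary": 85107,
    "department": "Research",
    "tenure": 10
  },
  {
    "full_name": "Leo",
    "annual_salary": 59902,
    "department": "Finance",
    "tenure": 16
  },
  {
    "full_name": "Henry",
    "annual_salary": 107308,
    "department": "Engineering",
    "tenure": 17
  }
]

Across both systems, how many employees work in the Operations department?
1

Schema mapping: "division" (system_hr2) = "department" (system_hr1) = department

Operations employees in system_hr2: 1
Operations employees in system_hr1: 0

Total in Operations: 1 + 0 = 1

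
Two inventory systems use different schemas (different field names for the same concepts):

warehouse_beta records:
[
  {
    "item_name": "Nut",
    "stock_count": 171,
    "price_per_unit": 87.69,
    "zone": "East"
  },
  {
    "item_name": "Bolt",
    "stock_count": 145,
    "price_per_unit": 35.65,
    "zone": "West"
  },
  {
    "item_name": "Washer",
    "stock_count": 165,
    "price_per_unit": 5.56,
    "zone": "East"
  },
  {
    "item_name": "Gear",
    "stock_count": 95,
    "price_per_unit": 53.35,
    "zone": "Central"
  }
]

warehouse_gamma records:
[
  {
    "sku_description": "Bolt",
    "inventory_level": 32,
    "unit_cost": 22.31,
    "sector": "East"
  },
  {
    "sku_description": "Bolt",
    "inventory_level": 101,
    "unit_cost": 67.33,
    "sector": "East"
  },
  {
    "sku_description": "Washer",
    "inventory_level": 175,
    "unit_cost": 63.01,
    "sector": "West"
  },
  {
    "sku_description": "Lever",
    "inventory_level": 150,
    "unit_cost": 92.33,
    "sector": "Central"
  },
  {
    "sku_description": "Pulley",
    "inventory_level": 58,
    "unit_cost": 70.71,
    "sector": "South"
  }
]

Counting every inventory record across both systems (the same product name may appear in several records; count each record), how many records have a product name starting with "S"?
0

Schema mapping: "item_name" (warehouse_beta) = "sku_description" (warehouse_gamma) = product name

Records with product name starting with "S" in warehouse_beta: 0
Records with product name starting with "S" in warehouse_gamma: 0

Total: 0 + 0 = 0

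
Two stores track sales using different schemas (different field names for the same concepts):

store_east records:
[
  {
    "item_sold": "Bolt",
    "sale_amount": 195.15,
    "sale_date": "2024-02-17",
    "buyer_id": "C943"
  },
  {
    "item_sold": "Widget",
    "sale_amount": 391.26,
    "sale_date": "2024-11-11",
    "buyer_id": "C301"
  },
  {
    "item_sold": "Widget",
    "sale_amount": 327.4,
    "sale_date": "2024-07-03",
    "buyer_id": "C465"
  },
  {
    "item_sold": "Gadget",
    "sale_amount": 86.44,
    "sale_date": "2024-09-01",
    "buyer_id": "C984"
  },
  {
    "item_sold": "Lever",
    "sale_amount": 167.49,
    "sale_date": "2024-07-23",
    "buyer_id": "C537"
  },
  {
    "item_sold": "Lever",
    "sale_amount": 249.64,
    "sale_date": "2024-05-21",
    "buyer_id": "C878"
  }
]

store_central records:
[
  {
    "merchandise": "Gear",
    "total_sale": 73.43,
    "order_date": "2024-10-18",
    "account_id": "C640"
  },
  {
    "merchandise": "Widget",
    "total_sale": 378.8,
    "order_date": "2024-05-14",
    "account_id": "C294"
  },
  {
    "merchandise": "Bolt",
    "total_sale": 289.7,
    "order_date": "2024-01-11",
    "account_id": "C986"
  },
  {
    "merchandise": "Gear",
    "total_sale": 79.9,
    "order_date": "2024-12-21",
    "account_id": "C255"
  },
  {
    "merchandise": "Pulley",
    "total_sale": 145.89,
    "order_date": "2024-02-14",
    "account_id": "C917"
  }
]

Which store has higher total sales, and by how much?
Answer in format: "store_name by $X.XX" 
store_east by $449.66

Schema mapping: "sale_amount" (store_east) = "total_sale" (store_central) = sale amount

Total for store_east: 1417.38
Total for store_central: 967.72

Difference: |1417.38 - 967.72| = 449.66
store_east has higher sales by $449.66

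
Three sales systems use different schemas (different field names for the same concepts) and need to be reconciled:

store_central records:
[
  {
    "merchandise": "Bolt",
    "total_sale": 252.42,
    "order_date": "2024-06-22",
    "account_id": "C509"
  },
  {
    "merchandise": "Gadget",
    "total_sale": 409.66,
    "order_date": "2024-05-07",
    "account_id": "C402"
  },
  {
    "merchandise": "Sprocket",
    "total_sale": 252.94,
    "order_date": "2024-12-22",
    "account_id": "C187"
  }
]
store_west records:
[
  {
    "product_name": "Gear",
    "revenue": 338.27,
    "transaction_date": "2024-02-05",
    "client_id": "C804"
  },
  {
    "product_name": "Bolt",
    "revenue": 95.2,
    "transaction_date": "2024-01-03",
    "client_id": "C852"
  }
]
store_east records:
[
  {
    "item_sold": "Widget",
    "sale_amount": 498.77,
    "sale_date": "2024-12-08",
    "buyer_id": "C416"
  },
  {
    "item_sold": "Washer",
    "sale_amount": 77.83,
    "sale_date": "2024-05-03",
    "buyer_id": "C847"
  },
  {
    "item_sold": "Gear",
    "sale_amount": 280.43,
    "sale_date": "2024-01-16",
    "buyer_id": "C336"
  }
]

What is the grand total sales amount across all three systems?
2205.52

Schema reconciliation - all amount fields map to sale amount:

store_central (total_sale): 915.02
store_west (revenue): 433.47
store_east (sale_amount): 857.03

Grand total: 2205.52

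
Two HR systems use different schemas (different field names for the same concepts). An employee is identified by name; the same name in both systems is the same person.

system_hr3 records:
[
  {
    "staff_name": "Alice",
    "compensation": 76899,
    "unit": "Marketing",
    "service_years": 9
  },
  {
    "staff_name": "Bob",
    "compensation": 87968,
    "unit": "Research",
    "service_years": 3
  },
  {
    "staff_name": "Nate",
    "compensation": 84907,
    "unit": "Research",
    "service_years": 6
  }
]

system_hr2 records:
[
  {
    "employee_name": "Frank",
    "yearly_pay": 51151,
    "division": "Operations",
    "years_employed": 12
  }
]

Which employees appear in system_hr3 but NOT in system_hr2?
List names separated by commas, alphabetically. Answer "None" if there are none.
Alice, Bob, Nate

Schema mapping: "staff_name" (system_hr3) = "employee_name" (system_hr2) = employee name

Names in system_hr3: ['Alice', 'Bob', 'Nate']
Names in system_hr2: ['Frank']

In system_hr3 but not system_hr2: ['Alice', 'Bob', 'Nate']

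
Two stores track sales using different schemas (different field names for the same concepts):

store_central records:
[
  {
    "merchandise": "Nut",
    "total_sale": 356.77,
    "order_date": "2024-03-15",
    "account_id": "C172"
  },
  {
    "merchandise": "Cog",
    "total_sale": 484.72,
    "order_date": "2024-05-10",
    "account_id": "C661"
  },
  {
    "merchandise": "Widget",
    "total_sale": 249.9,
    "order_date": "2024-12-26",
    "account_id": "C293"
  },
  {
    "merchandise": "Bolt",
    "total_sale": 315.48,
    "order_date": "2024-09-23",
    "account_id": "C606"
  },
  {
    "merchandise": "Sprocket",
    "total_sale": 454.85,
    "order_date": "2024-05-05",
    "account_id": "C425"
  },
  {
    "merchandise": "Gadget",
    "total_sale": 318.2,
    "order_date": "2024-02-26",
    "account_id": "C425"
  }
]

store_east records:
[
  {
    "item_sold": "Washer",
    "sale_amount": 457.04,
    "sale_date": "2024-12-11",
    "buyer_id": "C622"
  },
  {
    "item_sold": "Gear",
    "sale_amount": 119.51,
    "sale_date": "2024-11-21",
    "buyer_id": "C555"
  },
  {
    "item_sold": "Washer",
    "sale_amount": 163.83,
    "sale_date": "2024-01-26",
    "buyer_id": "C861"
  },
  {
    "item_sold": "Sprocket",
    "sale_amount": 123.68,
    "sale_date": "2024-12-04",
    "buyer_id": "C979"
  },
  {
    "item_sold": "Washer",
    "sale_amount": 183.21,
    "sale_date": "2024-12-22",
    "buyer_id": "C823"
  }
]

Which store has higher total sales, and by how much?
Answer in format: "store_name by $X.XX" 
store_central by $1132.65

Schema mapping: "total_sale" (store_central) = "sale_amount" (store_east) = sale amount

Total for store_central: 2179.92
Total for store_east: 1047.27

Difference: |2179.92 - 1047.27| = 1132.65
store_central has higher sales by $1132.65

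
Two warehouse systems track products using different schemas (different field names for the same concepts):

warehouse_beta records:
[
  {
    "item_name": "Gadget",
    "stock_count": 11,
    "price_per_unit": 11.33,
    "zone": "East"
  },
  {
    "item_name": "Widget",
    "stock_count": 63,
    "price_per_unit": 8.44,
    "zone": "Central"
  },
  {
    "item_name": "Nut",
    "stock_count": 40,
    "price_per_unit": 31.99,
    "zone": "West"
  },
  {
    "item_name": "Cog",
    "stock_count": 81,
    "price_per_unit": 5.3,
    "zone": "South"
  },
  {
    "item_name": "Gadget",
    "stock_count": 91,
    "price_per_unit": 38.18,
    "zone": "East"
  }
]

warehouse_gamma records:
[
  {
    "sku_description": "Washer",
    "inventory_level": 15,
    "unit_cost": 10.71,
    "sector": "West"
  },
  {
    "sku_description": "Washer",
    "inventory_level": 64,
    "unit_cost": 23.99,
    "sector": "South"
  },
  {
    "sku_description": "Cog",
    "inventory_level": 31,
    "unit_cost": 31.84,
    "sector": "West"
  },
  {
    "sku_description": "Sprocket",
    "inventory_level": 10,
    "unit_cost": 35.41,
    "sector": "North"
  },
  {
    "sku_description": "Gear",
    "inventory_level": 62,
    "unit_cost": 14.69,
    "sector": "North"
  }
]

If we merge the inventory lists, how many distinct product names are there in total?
7

Schema mapping: "item_name" (warehouse_beta) = "sku_description" (warehouse_gamma) = product name

Products in warehouse_beta: ['Cog', 'Gadget', 'Nut', 'Widget']
Products in warehouse_gamma: ['Cog', 'Gear', 'Sprocket', 'Washer']

Union (unique products): ['Cog', 'Gadget', 'Gear', 'Nut', 'Sprocket', 'Washer', 'Widget']
Count: 7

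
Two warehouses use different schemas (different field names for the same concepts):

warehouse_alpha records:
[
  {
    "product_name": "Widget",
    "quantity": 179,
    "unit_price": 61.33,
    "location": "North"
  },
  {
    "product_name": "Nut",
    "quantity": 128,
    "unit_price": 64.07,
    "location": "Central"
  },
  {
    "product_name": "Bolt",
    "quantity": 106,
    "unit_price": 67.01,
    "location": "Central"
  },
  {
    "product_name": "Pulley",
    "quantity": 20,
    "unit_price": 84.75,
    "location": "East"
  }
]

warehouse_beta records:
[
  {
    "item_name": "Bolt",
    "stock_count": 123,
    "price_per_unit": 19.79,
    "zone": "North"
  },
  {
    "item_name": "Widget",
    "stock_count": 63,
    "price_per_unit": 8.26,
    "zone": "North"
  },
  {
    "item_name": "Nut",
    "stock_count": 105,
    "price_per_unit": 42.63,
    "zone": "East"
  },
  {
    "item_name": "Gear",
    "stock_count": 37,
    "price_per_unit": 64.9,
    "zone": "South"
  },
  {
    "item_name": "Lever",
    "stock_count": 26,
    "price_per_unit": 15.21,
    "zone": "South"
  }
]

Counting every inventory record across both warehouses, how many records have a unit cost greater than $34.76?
6

Schema mapping: "unit_price" (warehouse_alpha) = "price_per_unit" (warehouse_beta) = unit cost

Records > $34.76 in warehouse_alpha: 4
Records > $34.76 in warehouse_beta: 2

Total count: 4 + 2 = 6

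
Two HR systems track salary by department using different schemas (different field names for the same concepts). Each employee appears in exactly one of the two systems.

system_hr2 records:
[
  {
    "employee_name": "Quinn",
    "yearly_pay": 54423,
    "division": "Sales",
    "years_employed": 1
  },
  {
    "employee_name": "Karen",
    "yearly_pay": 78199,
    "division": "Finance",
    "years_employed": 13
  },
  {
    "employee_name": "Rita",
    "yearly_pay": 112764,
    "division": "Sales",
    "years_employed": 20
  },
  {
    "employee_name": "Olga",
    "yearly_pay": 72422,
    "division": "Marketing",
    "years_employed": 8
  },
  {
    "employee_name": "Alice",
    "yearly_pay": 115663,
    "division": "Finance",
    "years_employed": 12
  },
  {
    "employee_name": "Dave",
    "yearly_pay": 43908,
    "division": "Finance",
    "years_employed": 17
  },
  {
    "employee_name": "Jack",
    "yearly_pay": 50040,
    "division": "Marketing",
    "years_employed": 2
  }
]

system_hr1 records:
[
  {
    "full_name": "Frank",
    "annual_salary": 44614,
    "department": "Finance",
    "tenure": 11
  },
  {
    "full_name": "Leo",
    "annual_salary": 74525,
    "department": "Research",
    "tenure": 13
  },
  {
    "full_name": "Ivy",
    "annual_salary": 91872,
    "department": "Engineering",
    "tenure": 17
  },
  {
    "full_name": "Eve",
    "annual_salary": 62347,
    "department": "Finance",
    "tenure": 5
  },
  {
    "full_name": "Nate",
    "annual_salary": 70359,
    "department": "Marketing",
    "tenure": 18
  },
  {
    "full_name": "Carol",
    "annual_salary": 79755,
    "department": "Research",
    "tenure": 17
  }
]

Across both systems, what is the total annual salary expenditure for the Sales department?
167187

Schema mappings:
- "division" (system_hr2) = "department" (system_hr1) = department
- "yearly_pay" (system_hr2) = "annual_salary" (system_hr1) = salary

Sales salaries from system_hr2: 167187
Sales salaries from system_hr1: 0

Total: 167187 + 0 = 167187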